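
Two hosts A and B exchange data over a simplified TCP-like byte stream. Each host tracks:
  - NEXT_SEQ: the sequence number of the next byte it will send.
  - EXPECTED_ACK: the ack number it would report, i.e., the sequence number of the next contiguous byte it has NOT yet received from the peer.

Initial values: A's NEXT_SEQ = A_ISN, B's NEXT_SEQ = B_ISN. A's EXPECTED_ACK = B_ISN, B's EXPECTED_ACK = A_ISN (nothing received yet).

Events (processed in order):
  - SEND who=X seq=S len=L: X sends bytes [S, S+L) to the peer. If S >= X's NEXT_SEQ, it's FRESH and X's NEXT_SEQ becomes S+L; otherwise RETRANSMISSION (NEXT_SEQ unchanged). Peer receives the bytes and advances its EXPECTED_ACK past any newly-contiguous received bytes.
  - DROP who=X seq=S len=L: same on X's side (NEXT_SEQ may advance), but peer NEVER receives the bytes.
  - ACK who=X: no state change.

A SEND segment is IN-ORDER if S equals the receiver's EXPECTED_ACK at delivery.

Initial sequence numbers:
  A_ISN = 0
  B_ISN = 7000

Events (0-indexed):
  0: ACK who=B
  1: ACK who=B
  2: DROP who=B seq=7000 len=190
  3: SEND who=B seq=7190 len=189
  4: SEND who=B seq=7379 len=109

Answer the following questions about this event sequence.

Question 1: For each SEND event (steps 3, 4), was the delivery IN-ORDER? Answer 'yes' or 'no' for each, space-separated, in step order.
Answer: no no

Derivation:
Step 3: SEND seq=7190 -> out-of-order
Step 4: SEND seq=7379 -> out-of-order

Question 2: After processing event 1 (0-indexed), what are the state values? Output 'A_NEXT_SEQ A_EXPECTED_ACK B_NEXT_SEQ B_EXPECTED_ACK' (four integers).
After event 0: A_seq=0 A_ack=7000 B_seq=7000 B_ack=0
After event 1: A_seq=0 A_ack=7000 B_seq=7000 B_ack=0

0 7000 7000 0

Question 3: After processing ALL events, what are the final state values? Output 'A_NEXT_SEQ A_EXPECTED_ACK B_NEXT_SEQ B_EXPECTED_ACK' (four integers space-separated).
After event 0: A_seq=0 A_ack=7000 B_seq=7000 B_ack=0
After event 1: A_seq=0 A_ack=7000 B_seq=7000 B_ack=0
After event 2: A_seq=0 A_ack=7000 B_seq=7190 B_ack=0
After event 3: A_seq=0 A_ack=7000 B_seq=7379 B_ack=0
After event 4: A_seq=0 A_ack=7000 B_seq=7488 B_ack=0

Answer: 0 7000 7488 0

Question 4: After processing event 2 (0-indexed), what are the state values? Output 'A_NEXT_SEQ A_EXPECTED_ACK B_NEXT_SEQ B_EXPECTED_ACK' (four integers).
After event 0: A_seq=0 A_ack=7000 B_seq=7000 B_ack=0
After event 1: A_seq=0 A_ack=7000 B_seq=7000 B_ack=0
After event 2: A_seq=0 A_ack=7000 B_seq=7190 B_ack=0

0 7000 7190 0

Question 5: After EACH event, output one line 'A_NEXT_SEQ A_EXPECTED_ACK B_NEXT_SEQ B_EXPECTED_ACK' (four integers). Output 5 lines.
0 7000 7000 0
0 7000 7000 0
0 7000 7190 0
0 7000 7379 0
0 7000 7488 0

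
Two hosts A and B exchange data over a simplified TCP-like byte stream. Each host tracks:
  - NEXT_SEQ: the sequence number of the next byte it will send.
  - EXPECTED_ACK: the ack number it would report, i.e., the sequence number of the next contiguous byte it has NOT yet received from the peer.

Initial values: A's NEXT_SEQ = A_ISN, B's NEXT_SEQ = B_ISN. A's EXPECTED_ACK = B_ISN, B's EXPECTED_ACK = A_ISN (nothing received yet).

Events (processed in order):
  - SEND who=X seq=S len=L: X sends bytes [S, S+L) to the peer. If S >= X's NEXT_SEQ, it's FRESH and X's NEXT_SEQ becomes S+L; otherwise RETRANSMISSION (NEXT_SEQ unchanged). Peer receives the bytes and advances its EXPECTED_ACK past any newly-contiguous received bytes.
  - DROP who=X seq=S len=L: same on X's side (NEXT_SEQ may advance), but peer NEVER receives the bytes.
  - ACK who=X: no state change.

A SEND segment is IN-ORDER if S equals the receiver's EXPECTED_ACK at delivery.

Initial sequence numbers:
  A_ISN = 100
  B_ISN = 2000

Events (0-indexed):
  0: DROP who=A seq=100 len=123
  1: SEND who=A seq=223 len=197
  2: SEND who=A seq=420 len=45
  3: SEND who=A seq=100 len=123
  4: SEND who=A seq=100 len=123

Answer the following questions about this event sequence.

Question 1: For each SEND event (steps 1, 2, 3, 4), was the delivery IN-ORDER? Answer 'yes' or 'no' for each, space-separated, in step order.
Answer: no no yes no

Derivation:
Step 1: SEND seq=223 -> out-of-order
Step 2: SEND seq=420 -> out-of-order
Step 3: SEND seq=100 -> in-order
Step 4: SEND seq=100 -> out-of-order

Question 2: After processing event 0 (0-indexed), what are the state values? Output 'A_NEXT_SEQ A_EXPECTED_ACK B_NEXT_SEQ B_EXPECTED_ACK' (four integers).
After event 0: A_seq=223 A_ack=2000 B_seq=2000 B_ack=100

223 2000 2000 100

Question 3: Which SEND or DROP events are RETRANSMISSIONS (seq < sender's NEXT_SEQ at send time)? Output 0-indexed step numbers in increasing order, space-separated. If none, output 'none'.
Step 0: DROP seq=100 -> fresh
Step 1: SEND seq=223 -> fresh
Step 2: SEND seq=420 -> fresh
Step 3: SEND seq=100 -> retransmit
Step 4: SEND seq=100 -> retransmit

Answer: 3 4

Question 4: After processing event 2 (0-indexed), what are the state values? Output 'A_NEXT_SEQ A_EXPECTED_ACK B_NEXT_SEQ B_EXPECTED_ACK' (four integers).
After event 0: A_seq=223 A_ack=2000 B_seq=2000 B_ack=100
After event 1: A_seq=420 A_ack=2000 B_seq=2000 B_ack=100
After event 2: A_seq=465 A_ack=2000 B_seq=2000 B_ack=100

465 2000 2000 100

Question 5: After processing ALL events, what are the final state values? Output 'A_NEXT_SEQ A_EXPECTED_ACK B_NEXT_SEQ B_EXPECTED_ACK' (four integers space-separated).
Answer: 465 2000 2000 465

Derivation:
After event 0: A_seq=223 A_ack=2000 B_seq=2000 B_ack=100
After event 1: A_seq=420 A_ack=2000 B_seq=2000 B_ack=100
After event 2: A_seq=465 A_ack=2000 B_seq=2000 B_ack=100
After event 3: A_seq=465 A_ack=2000 B_seq=2000 B_ack=465
After event 4: A_seq=465 A_ack=2000 B_seq=2000 B_ack=465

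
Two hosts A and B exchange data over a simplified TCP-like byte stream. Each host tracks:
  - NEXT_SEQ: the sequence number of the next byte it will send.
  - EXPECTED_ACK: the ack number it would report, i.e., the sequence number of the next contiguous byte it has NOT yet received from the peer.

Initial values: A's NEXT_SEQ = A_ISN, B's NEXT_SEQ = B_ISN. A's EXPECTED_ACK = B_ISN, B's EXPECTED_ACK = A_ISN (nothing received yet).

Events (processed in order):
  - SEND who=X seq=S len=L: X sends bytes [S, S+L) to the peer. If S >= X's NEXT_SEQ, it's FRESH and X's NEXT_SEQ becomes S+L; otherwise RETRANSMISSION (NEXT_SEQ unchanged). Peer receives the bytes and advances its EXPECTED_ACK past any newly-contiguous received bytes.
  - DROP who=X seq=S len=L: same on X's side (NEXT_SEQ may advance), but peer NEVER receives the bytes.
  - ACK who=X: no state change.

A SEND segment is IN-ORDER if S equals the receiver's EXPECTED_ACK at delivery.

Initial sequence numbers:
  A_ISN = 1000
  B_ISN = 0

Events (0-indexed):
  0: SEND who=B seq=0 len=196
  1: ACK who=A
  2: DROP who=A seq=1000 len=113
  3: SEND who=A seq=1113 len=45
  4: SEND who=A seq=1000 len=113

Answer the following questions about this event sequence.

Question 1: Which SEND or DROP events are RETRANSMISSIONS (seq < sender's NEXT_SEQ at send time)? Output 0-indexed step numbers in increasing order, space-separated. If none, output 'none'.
Step 0: SEND seq=0 -> fresh
Step 2: DROP seq=1000 -> fresh
Step 3: SEND seq=1113 -> fresh
Step 4: SEND seq=1000 -> retransmit

Answer: 4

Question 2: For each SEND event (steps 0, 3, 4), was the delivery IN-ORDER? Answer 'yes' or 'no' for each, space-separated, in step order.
Step 0: SEND seq=0 -> in-order
Step 3: SEND seq=1113 -> out-of-order
Step 4: SEND seq=1000 -> in-order

Answer: yes no yes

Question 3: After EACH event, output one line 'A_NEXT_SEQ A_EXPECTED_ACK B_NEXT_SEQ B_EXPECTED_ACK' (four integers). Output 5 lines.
1000 196 196 1000
1000 196 196 1000
1113 196 196 1000
1158 196 196 1000
1158 196 196 1158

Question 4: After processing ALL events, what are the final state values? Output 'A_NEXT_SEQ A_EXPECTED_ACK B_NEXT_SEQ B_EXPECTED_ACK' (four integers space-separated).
Answer: 1158 196 196 1158

Derivation:
After event 0: A_seq=1000 A_ack=196 B_seq=196 B_ack=1000
After event 1: A_seq=1000 A_ack=196 B_seq=196 B_ack=1000
After event 2: A_seq=1113 A_ack=196 B_seq=196 B_ack=1000
After event 3: A_seq=1158 A_ack=196 B_seq=196 B_ack=1000
After event 4: A_seq=1158 A_ack=196 B_seq=196 B_ack=1158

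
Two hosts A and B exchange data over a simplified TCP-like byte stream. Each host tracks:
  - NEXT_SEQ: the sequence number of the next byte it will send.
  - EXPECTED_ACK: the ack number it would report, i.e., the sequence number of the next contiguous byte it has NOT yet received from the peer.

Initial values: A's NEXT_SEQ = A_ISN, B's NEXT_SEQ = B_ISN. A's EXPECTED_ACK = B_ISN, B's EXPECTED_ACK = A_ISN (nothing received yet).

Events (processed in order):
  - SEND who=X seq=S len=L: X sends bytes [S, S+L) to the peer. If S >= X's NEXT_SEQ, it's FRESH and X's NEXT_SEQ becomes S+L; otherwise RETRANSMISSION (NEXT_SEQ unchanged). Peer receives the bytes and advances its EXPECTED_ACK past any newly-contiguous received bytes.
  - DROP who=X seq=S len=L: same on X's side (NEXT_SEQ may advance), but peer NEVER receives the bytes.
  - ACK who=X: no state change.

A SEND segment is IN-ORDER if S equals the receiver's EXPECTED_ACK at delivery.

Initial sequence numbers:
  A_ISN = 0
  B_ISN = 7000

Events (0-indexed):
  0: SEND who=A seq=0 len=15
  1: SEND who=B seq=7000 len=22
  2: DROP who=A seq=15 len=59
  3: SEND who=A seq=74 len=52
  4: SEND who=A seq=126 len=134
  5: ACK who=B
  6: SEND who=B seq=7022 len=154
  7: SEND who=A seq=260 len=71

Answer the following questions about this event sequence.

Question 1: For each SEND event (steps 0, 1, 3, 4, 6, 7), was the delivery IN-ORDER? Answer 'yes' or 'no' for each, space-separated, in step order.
Step 0: SEND seq=0 -> in-order
Step 1: SEND seq=7000 -> in-order
Step 3: SEND seq=74 -> out-of-order
Step 4: SEND seq=126 -> out-of-order
Step 6: SEND seq=7022 -> in-order
Step 7: SEND seq=260 -> out-of-order

Answer: yes yes no no yes no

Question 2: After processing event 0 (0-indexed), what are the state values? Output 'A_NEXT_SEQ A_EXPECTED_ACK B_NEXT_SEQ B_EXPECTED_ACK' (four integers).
After event 0: A_seq=15 A_ack=7000 B_seq=7000 B_ack=15

15 7000 7000 15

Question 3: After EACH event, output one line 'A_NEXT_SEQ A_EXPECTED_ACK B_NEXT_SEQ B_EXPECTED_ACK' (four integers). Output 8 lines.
15 7000 7000 15
15 7022 7022 15
74 7022 7022 15
126 7022 7022 15
260 7022 7022 15
260 7022 7022 15
260 7176 7176 15
331 7176 7176 15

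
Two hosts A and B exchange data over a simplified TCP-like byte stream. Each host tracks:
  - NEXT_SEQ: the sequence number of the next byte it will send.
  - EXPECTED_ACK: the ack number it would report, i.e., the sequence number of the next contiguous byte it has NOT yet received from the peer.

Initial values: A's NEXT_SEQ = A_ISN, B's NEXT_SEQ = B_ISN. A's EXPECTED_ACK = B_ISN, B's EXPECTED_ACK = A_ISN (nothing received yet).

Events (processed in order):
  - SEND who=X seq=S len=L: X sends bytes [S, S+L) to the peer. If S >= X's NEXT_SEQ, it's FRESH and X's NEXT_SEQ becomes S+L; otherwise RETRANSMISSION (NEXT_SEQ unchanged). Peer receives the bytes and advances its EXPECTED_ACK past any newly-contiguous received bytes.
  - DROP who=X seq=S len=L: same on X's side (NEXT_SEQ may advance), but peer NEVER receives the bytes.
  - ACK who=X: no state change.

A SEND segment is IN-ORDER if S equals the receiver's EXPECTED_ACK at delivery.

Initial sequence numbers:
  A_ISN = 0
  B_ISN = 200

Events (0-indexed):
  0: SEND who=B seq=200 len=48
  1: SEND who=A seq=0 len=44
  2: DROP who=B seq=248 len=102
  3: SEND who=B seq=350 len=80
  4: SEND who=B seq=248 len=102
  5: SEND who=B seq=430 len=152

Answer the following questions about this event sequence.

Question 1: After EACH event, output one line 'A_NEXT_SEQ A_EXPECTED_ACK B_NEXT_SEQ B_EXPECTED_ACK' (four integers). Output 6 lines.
0 248 248 0
44 248 248 44
44 248 350 44
44 248 430 44
44 430 430 44
44 582 582 44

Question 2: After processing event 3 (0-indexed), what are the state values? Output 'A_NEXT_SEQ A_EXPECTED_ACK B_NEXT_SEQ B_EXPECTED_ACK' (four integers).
After event 0: A_seq=0 A_ack=248 B_seq=248 B_ack=0
After event 1: A_seq=44 A_ack=248 B_seq=248 B_ack=44
After event 2: A_seq=44 A_ack=248 B_seq=350 B_ack=44
After event 3: A_seq=44 A_ack=248 B_seq=430 B_ack=44

44 248 430 44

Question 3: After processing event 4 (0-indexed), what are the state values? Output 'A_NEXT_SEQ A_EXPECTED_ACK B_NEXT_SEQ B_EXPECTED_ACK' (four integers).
After event 0: A_seq=0 A_ack=248 B_seq=248 B_ack=0
After event 1: A_seq=44 A_ack=248 B_seq=248 B_ack=44
After event 2: A_seq=44 A_ack=248 B_seq=350 B_ack=44
After event 3: A_seq=44 A_ack=248 B_seq=430 B_ack=44
After event 4: A_seq=44 A_ack=430 B_seq=430 B_ack=44

44 430 430 44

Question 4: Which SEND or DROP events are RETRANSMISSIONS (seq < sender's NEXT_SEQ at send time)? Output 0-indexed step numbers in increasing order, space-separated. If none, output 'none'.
Step 0: SEND seq=200 -> fresh
Step 1: SEND seq=0 -> fresh
Step 2: DROP seq=248 -> fresh
Step 3: SEND seq=350 -> fresh
Step 4: SEND seq=248 -> retransmit
Step 5: SEND seq=430 -> fresh

Answer: 4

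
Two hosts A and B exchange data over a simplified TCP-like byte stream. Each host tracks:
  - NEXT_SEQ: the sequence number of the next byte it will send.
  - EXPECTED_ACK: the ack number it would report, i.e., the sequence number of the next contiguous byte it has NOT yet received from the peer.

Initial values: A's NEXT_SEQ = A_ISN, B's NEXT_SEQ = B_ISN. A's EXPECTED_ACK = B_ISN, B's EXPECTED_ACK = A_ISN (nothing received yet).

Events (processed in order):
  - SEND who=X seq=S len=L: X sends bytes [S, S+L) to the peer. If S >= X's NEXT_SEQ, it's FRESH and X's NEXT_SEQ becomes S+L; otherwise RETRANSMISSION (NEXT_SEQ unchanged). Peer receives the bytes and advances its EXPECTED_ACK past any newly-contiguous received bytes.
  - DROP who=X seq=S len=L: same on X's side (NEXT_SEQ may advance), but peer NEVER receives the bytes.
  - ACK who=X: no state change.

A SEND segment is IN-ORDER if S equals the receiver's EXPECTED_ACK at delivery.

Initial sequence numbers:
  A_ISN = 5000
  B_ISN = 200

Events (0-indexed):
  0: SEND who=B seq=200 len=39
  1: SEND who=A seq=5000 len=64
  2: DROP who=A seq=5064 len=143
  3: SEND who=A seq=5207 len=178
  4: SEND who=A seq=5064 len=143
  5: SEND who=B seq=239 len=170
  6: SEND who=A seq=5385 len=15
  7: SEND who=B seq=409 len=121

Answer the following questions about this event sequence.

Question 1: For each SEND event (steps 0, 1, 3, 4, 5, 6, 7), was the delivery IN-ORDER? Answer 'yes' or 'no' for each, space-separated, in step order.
Step 0: SEND seq=200 -> in-order
Step 1: SEND seq=5000 -> in-order
Step 3: SEND seq=5207 -> out-of-order
Step 4: SEND seq=5064 -> in-order
Step 5: SEND seq=239 -> in-order
Step 6: SEND seq=5385 -> in-order
Step 7: SEND seq=409 -> in-order

Answer: yes yes no yes yes yes yes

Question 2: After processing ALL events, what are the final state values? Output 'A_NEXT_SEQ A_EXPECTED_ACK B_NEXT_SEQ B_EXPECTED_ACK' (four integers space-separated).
After event 0: A_seq=5000 A_ack=239 B_seq=239 B_ack=5000
After event 1: A_seq=5064 A_ack=239 B_seq=239 B_ack=5064
After event 2: A_seq=5207 A_ack=239 B_seq=239 B_ack=5064
After event 3: A_seq=5385 A_ack=239 B_seq=239 B_ack=5064
After event 4: A_seq=5385 A_ack=239 B_seq=239 B_ack=5385
After event 5: A_seq=5385 A_ack=409 B_seq=409 B_ack=5385
After event 6: A_seq=5400 A_ack=409 B_seq=409 B_ack=5400
After event 7: A_seq=5400 A_ack=530 B_seq=530 B_ack=5400

Answer: 5400 530 530 5400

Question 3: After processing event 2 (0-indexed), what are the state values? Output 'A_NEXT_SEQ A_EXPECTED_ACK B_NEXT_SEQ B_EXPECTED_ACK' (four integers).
After event 0: A_seq=5000 A_ack=239 B_seq=239 B_ack=5000
After event 1: A_seq=5064 A_ack=239 B_seq=239 B_ack=5064
After event 2: A_seq=5207 A_ack=239 B_seq=239 B_ack=5064

5207 239 239 5064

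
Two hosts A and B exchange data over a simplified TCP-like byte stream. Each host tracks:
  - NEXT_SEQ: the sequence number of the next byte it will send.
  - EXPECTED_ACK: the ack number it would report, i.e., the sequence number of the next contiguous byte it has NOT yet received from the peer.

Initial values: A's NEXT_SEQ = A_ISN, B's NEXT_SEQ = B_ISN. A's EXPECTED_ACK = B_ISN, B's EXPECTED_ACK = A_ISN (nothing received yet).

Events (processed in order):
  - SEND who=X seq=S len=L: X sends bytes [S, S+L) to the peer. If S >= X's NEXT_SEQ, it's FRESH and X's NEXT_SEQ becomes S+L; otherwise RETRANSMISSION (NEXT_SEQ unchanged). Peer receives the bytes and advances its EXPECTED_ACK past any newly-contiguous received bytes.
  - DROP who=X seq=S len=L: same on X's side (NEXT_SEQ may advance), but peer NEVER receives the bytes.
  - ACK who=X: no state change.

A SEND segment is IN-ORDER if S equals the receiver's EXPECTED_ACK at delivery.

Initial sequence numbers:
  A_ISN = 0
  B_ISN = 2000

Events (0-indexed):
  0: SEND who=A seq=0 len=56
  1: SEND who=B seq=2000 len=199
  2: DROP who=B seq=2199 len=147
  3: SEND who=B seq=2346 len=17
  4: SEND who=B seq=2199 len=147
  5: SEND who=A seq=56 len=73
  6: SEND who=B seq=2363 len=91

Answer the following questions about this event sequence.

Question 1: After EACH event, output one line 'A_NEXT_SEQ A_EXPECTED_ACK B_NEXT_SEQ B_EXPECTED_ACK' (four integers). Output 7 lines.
56 2000 2000 56
56 2199 2199 56
56 2199 2346 56
56 2199 2363 56
56 2363 2363 56
129 2363 2363 129
129 2454 2454 129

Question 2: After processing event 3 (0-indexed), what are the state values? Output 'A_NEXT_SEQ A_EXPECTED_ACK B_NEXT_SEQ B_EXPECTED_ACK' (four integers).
After event 0: A_seq=56 A_ack=2000 B_seq=2000 B_ack=56
After event 1: A_seq=56 A_ack=2199 B_seq=2199 B_ack=56
After event 2: A_seq=56 A_ack=2199 B_seq=2346 B_ack=56
After event 3: A_seq=56 A_ack=2199 B_seq=2363 B_ack=56

56 2199 2363 56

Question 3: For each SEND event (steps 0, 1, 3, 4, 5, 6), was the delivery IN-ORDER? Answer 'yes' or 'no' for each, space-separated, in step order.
Answer: yes yes no yes yes yes

Derivation:
Step 0: SEND seq=0 -> in-order
Step 1: SEND seq=2000 -> in-order
Step 3: SEND seq=2346 -> out-of-order
Step 4: SEND seq=2199 -> in-order
Step 5: SEND seq=56 -> in-order
Step 6: SEND seq=2363 -> in-order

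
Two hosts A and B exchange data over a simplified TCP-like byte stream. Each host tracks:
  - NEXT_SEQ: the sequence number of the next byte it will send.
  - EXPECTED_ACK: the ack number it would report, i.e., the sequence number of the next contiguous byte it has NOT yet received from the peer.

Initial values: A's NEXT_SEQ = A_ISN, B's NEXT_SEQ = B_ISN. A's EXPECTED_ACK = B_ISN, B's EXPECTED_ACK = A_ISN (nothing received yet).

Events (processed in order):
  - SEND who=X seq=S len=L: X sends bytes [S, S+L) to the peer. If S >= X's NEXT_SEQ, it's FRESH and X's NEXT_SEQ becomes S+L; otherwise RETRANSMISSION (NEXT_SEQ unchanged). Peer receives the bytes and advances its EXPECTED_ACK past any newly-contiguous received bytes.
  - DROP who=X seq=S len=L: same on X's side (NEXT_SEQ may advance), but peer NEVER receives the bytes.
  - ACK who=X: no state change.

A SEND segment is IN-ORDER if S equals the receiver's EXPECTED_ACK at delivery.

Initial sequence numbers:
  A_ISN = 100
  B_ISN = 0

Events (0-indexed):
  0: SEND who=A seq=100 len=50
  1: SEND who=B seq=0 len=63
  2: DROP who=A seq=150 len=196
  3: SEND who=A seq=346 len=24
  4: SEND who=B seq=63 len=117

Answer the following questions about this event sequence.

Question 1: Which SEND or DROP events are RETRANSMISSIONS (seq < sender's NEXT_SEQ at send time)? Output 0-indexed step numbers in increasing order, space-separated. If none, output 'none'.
Step 0: SEND seq=100 -> fresh
Step 1: SEND seq=0 -> fresh
Step 2: DROP seq=150 -> fresh
Step 3: SEND seq=346 -> fresh
Step 4: SEND seq=63 -> fresh

Answer: none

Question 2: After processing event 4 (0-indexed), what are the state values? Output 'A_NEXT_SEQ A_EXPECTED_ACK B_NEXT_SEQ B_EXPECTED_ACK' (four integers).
After event 0: A_seq=150 A_ack=0 B_seq=0 B_ack=150
After event 1: A_seq=150 A_ack=63 B_seq=63 B_ack=150
After event 2: A_seq=346 A_ack=63 B_seq=63 B_ack=150
After event 3: A_seq=370 A_ack=63 B_seq=63 B_ack=150
After event 4: A_seq=370 A_ack=180 B_seq=180 B_ack=150

370 180 180 150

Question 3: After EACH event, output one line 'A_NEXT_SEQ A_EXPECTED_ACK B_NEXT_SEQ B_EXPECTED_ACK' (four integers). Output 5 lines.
150 0 0 150
150 63 63 150
346 63 63 150
370 63 63 150
370 180 180 150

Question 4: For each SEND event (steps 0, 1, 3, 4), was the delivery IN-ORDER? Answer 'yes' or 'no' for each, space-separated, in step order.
Answer: yes yes no yes

Derivation:
Step 0: SEND seq=100 -> in-order
Step 1: SEND seq=0 -> in-order
Step 3: SEND seq=346 -> out-of-order
Step 4: SEND seq=63 -> in-order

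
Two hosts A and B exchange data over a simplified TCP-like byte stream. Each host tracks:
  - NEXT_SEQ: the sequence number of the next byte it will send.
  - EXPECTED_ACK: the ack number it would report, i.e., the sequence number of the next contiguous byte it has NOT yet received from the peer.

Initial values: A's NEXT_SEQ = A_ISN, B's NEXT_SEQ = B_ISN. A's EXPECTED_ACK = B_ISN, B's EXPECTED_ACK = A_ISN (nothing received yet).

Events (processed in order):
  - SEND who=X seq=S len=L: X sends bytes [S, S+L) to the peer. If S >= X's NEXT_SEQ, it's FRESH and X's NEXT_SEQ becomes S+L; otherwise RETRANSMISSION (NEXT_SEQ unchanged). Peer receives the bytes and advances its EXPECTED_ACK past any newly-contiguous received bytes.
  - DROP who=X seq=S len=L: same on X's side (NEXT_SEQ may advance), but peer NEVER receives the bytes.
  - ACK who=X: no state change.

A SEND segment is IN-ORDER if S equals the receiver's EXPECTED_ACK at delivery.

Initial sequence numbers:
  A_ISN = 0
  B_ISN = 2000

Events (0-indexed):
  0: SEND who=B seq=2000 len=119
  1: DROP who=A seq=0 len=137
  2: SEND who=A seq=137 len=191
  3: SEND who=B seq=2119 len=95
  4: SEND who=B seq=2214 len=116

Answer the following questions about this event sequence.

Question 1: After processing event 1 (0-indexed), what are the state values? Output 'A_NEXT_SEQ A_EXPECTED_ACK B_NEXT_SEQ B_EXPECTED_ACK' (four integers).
After event 0: A_seq=0 A_ack=2119 B_seq=2119 B_ack=0
After event 1: A_seq=137 A_ack=2119 B_seq=2119 B_ack=0

137 2119 2119 0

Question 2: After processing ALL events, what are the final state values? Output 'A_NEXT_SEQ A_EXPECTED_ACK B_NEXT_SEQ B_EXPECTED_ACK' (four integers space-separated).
Answer: 328 2330 2330 0

Derivation:
After event 0: A_seq=0 A_ack=2119 B_seq=2119 B_ack=0
After event 1: A_seq=137 A_ack=2119 B_seq=2119 B_ack=0
After event 2: A_seq=328 A_ack=2119 B_seq=2119 B_ack=0
After event 3: A_seq=328 A_ack=2214 B_seq=2214 B_ack=0
After event 4: A_seq=328 A_ack=2330 B_seq=2330 B_ack=0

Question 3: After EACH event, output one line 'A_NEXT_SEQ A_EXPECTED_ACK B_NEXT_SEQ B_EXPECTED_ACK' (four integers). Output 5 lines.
0 2119 2119 0
137 2119 2119 0
328 2119 2119 0
328 2214 2214 0
328 2330 2330 0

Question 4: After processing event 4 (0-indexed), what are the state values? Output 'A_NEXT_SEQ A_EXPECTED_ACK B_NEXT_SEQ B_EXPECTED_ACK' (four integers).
After event 0: A_seq=0 A_ack=2119 B_seq=2119 B_ack=0
After event 1: A_seq=137 A_ack=2119 B_seq=2119 B_ack=0
After event 2: A_seq=328 A_ack=2119 B_seq=2119 B_ack=0
After event 3: A_seq=328 A_ack=2214 B_seq=2214 B_ack=0
After event 4: A_seq=328 A_ack=2330 B_seq=2330 B_ack=0

328 2330 2330 0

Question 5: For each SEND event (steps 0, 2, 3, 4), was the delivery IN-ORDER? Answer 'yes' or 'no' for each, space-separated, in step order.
Answer: yes no yes yes

Derivation:
Step 0: SEND seq=2000 -> in-order
Step 2: SEND seq=137 -> out-of-order
Step 3: SEND seq=2119 -> in-order
Step 4: SEND seq=2214 -> in-order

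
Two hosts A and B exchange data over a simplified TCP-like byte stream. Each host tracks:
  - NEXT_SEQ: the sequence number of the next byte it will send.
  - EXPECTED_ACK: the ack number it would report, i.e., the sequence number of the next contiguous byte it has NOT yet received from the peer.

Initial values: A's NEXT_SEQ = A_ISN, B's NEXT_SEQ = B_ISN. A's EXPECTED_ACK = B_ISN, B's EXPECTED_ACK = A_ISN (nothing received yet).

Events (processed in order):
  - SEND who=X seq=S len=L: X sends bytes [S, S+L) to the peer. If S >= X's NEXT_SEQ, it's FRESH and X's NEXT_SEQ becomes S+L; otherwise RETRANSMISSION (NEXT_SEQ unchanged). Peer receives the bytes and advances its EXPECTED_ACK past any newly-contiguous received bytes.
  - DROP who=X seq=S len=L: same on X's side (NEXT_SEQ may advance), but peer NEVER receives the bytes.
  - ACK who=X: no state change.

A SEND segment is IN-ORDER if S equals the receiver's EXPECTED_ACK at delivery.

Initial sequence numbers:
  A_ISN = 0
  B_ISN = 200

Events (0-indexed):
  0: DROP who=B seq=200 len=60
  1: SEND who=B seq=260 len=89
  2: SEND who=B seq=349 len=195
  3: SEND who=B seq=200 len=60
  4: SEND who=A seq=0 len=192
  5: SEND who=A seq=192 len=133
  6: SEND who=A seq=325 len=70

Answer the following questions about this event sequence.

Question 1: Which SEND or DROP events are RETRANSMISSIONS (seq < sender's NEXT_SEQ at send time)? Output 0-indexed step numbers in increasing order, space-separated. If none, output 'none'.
Step 0: DROP seq=200 -> fresh
Step 1: SEND seq=260 -> fresh
Step 2: SEND seq=349 -> fresh
Step 3: SEND seq=200 -> retransmit
Step 4: SEND seq=0 -> fresh
Step 5: SEND seq=192 -> fresh
Step 6: SEND seq=325 -> fresh

Answer: 3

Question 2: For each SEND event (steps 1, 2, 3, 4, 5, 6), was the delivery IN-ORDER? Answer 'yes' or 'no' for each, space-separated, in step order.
Answer: no no yes yes yes yes

Derivation:
Step 1: SEND seq=260 -> out-of-order
Step 2: SEND seq=349 -> out-of-order
Step 3: SEND seq=200 -> in-order
Step 4: SEND seq=0 -> in-order
Step 5: SEND seq=192 -> in-order
Step 6: SEND seq=325 -> in-order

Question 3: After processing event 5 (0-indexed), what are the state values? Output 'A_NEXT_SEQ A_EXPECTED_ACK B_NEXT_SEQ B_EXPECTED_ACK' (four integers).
After event 0: A_seq=0 A_ack=200 B_seq=260 B_ack=0
After event 1: A_seq=0 A_ack=200 B_seq=349 B_ack=0
After event 2: A_seq=0 A_ack=200 B_seq=544 B_ack=0
After event 3: A_seq=0 A_ack=544 B_seq=544 B_ack=0
After event 4: A_seq=192 A_ack=544 B_seq=544 B_ack=192
After event 5: A_seq=325 A_ack=544 B_seq=544 B_ack=325

325 544 544 325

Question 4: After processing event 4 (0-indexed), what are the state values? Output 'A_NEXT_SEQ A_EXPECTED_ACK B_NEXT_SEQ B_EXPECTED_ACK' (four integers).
After event 0: A_seq=0 A_ack=200 B_seq=260 B_ack=0
After event 1: A_seq=0 A_ack=200 B_seq=349 B_ack=0
After event 2: A_seq=0 A_ack=200 B_seq=544 B_ack=0
After event 3: A_seq=0 A_ack=544 B_seq=544 B_ack=0
After event 4: A_seq=192 A_ack=544 B_seq=544 B_ack=192

192 544 544 192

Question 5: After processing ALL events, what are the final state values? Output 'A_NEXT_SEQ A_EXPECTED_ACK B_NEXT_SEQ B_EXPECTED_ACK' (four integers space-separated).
Answer: 395 544 544 395

Derivation:
After event 0: A_seq=0 A_ack=200 B_seq=260 B_ack=0
After event 1: A_seq=0 A_ack=200 B_seq=349 B_ack=0
After event 2: A_seq=0 A_ack=200 B_seq=544 B_ack=0
After event 3: A_seq=0 A_ack=544 B_seq=544 B_ack=0
After event 4: A_seq=192 A_ack=544 B_seq=544 B_ack=192
After event 5: A_seq=325 A_ack=544 B_seq=544 B_ack=325
After event 6: A_seq=395 A_ack=544 B_seq=544 B_ack=395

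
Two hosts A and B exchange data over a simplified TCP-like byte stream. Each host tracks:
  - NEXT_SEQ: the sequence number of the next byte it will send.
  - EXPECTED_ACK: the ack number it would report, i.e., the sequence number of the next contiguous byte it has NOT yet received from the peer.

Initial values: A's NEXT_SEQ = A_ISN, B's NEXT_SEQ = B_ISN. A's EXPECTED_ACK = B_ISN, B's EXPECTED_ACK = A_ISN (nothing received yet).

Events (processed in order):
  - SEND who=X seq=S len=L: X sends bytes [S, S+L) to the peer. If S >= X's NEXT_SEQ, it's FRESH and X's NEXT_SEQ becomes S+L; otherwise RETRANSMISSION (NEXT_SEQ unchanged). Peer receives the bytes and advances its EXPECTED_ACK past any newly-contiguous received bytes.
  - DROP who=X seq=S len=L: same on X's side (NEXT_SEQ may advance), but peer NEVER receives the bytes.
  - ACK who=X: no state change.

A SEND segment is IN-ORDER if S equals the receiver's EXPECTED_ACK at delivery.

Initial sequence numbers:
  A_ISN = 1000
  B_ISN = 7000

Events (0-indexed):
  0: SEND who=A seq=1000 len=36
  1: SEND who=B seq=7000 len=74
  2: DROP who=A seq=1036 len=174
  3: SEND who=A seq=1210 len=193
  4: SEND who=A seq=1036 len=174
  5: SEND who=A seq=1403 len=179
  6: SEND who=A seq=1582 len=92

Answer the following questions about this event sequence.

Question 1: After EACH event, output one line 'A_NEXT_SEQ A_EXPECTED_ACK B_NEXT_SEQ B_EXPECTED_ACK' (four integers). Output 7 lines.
1036 7000 7000 1036
1036 7074 7074 1036
1210 7074 7074 1036
1403 7074 7074 1036
1403 7074 7074 1403
1582 7074 7074 1582
1674 7074 7074 1674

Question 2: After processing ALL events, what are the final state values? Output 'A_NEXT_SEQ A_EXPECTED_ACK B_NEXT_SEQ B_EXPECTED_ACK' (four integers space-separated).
After event 0: A_seq=1036 A_ack=7000 B_seq=7000 B_ack=1036
After event 1: A_seq=1036 A_ack=7074 B_seq=7074 B_ack=1036
After event 2: A_seq=1210 A_ack=7074 B_seq=7074 B_ack=1036
After event 3: A_seq=1403 A_ack=7074 B_seq=7074 B_ack=1036
After event 4: A_seq=1403 A_ack=7074 B_seq=7074 B_ack=1403
After event 5: A_seq=1582 A_ack=7074 B_seq=7074 B_ack=1582
After event 6: A_seq=1674 A_ack=7074 B_seq=7074 B_ack=1674

Answer: 1674 7074 7074 1674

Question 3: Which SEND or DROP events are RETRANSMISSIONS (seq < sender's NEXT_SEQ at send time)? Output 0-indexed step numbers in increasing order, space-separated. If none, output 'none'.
Answer: 4

Derivation:
Step 0: SEND seq=1000 -> fresh
Step 1: SEND seq=7000 -> fresh
Step 2: DROP seq=1036 -> fresh
Step 3: SEND seq=1210 -> fresh
Step 4: SEND seq=1036 -> retransmit
Step 5: SEND seq=1403 -> fresh
Step 6: SEND seq=1582 -> fresh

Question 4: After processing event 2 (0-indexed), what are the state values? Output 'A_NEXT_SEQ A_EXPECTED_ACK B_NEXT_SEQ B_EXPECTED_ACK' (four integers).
After event 0: A_seq=1036 A_ack=7000 B_seq=7000 B_ack=1036
After event 1: A_seq=1036 A_ack=7074 B_seq=7074 B_ack=1036
After event 2: A_seq=1210 A_ack=7074 B_seq=7074 B_ack=1036

1210 7074 7074 1036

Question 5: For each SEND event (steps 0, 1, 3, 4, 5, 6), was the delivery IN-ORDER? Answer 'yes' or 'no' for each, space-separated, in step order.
Answer: yes yes no yes yes yes

Derivation:
Step 0: SEND seq=1000 -> in-order
Step 1: SEND seq=7000 -> in-order
Step 3: SEND seq=1210 -> out-of-order
Step 4: SEND seq=1036 -> in-order
Step 5: SEND seq=1403 -> in-order
Step 6: SEND seq=1582 -> in-order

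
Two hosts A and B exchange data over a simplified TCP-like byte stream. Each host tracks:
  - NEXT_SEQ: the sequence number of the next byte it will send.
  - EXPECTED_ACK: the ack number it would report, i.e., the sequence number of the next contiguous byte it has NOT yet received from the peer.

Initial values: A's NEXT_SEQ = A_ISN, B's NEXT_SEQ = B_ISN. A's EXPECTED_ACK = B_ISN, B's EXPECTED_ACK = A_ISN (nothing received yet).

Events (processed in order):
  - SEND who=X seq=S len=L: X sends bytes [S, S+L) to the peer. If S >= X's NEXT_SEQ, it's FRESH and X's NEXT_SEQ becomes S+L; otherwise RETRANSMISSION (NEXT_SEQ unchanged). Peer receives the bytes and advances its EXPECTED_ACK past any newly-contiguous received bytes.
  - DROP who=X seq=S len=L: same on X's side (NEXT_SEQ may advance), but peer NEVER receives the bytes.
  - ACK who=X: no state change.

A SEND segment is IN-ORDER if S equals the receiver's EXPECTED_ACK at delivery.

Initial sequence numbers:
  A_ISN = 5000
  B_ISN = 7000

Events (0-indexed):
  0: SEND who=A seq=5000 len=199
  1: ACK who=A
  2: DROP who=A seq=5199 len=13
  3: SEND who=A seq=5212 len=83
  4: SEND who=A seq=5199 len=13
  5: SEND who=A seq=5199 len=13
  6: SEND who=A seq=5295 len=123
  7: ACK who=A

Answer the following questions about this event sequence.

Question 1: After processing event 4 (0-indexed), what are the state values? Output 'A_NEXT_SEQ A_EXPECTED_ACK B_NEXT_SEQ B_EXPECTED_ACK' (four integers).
After event 0: A_seq=5199 A_ack=7000 B_seq=7000 B_ack=5199
After event 1: A_seq=5199 A_ack=7000 B_seq=7000 B_ack=5199
After event 2: A_seq=5212 A_ack=7000 B_seq=7000 B_ack=5199
After event 3: A_seq=5295 A_ack=7000 B_seq=7000 B_ack=5199
After event 4: A_seq=5295 A_ack=7000 B_seq=7000 B_ack=5295

5295 7000 7000 5295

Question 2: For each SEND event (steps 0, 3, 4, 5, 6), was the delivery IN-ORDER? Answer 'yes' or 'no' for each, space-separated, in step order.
Step 0: SEND seq=5000 -> in-order
Step 3: SEND seq=5212 -> out-of-order
Step 4: SEND seq=5199 -> in-order
Step 5: SEND seq=5199 -> out-of-order
Step 6: SEND seq=5295 -> in-order

Answer: yes no yes no yes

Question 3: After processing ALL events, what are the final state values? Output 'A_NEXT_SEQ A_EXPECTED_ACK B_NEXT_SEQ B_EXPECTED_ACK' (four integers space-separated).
After event 0: A_seq=5199 A_ack=7000 B_seq=7000 B_ack=5199
After event 1: A_seq=5199 A_ack=7000 B_seq=7000 B_ack=5199
After event 2: A_seq=5212 A_ack=7000 B_seq=7000 B_ack=5199
After event 3: A_seq=5295 A_ack=7000 B_seq=7000 B_ack=5199
After event 4: A_seq=5295 A_ack=7000 B_seq=7000 B_ack=5295
After event 5: A_seq=5295 A_ack=7000 B_seq=7000 B_ack=5295
After event 6: A_seq=5418 A_ack=7000 B_seq=7000 B_ack=5418
After event 7: A_seq=5418 A_ack=7000 B_seq=7000 B_ack=5418

Answer: 5418 7000 7000 5418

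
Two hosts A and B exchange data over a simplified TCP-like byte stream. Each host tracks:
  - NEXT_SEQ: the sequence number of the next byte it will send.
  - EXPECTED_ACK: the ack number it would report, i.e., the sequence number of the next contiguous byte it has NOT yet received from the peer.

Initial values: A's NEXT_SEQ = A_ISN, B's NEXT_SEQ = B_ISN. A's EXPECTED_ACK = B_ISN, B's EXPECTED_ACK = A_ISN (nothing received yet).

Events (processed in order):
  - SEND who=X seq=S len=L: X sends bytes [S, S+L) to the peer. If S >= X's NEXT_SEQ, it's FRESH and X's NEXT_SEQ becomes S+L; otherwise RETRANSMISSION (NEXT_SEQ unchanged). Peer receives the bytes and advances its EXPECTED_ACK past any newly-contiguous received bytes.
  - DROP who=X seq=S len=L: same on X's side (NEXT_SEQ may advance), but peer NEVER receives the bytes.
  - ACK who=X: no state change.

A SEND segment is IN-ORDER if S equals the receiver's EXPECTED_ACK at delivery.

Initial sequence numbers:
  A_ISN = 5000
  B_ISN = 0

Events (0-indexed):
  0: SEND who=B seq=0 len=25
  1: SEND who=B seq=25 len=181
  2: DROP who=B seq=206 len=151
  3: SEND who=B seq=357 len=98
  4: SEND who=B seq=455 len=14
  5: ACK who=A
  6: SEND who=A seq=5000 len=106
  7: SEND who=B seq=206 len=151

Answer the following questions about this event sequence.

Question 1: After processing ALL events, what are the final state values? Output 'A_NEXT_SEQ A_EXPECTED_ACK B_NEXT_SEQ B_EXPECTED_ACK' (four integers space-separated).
Answer: 5106 469 469 5106

Derivation:
After event 0: A_seq=5000 A_ack=25 B_seq=25 B_ack=5000
After event 1: A_seq=5000 A_ack=206 B_seq=206 B_ack=5000
After event 2: A_seq=5000 A_ack=206 B_seq=357 B_ack=5000
After event 3: A_seq=5000 A_ack=206 B_seq=455 B_ack=5000
After event 4: A_seq=5000 A_ack=206 B_seq=469 B_ack=5000
After event 5: A_seq=5000 A_ack=206 B_seq=469 B_ack=5000
After event 6: A_seq=5106 A_ack=206 B_seq=469 B_ack=5106
After event 7: A_seq=5106 A_ack=469 B_seq=469 B_ack=5106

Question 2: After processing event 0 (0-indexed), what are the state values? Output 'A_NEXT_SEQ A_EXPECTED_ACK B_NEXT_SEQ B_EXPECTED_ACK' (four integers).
After event 0: A_seq=5000 A_ack=25 B_seq=25 B_ack=5000

5000 25 25 5000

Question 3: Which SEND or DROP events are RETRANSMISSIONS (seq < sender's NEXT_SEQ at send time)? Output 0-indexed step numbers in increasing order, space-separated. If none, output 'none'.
Answer: 7

Derivation:
Step 0: SEND seq=0 -> fresh
Step 1: SEND seq=25 -> fresh
Step 2: DROP seq=206 -> fresh
Step 3: SEND seq=357 -> fresh
Step 4: SEND seq=455 -> fresh
Step 6: SEND seq=5000 -> fresh
Step 7: SEND seq=206 -> retransmit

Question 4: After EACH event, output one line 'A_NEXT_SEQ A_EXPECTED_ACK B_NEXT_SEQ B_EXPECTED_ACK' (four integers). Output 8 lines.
5000 25 25 5000
5000 206 206 5000
5000 206 357 5000
5000 206 455 5000
5000 206 469 5000
5000 206 469 5000
5106 206 469 5106
5106 469 469 5106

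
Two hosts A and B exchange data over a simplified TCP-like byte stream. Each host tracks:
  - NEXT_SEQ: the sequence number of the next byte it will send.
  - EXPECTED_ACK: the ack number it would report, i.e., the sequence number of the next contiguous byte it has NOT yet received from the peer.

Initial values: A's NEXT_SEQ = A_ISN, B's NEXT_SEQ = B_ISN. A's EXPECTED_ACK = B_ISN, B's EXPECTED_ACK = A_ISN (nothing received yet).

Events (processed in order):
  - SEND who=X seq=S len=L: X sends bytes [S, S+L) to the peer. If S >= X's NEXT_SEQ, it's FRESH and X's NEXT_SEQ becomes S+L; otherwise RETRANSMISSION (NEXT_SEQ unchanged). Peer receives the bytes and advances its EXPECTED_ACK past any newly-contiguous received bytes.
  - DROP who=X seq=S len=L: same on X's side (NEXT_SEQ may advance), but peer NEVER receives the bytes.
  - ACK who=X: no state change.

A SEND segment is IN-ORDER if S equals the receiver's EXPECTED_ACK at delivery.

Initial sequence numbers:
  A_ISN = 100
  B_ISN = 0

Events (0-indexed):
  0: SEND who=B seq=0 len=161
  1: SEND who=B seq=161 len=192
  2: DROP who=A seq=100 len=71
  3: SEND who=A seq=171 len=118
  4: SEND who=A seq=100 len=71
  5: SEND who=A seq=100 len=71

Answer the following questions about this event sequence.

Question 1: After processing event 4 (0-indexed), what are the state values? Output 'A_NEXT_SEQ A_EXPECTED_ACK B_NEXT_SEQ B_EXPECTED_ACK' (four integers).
After event 0: A_seq=100 A_ack=161 B_seq=161 B_ack=100
After event 1: A_seq=100 A_ack=353 B_seq=353 B_ack=100
After event 2: A_seq=171 A_ack=353 B_seq=353 B_ack=100
After event 3: A_seq=289 A_ack=353 B_seq=353 B_ack=100
After event 4: A_seq=289 A_ack=353 B_seq=353 B_ack=289

289 353 353 289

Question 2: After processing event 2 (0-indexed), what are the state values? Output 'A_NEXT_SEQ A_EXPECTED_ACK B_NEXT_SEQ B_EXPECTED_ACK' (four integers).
After event 0: A_seq=100 A_ack=161 B_seq=161 B_ack=100
After event 1: A_seq=100 A_ack=353 B_seq=353 B_ack=100
After event 2: A_seq=171 A_ack=353 B_seq=353 B_ack=100

171 353 353 100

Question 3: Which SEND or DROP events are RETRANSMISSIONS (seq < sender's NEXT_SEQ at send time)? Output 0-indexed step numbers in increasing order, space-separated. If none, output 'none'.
Answer: 4 5

Derivation:
Step 0: SEND seq=0 -> fresh
Step 1: SEND seq=161 -> fresh
Step 2: DROP seq=100 -> fresh
Step 3: SEND seq=171 -> fresh
Step 4: SEND seq=100 -> retransmit
Step 5: SEND seq=100 -> retransmit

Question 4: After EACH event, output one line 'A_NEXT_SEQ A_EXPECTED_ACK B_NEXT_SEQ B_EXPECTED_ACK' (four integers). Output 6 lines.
100 161 161 100
100 353 353 100
171 353 353 100
289 353 353 100
289 353 353 289
289 353 353 289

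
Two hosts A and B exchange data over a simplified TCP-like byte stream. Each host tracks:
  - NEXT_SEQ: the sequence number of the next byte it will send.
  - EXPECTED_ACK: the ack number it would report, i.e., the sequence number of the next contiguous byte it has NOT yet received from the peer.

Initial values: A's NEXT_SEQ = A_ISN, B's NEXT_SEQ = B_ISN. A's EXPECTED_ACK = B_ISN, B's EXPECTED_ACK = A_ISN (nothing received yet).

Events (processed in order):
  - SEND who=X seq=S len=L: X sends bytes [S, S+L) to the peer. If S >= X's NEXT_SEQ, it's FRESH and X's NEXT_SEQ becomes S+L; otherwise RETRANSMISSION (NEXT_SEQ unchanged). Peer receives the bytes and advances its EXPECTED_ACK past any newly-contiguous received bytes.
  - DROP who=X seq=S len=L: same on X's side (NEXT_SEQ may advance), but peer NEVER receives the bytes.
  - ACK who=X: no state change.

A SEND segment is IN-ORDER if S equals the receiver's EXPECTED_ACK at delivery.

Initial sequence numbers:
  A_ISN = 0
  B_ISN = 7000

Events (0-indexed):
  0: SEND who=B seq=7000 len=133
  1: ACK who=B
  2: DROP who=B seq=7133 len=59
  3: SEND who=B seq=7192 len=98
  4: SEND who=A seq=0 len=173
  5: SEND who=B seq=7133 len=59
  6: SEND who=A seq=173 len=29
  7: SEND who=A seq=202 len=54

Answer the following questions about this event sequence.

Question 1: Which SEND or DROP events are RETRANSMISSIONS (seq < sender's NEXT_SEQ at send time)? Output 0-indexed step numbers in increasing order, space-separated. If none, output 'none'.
Step 0: SEND seq=7000 -> fresh
Step 2: DROP seq=7133 -> fresh
Step 3: SEND seq=7192 -> fresh
Step 4: SEND seq=0 -> fresh
Step 5: SEND seq=7133 -> retransmit
Step 6: SEND seq=173 -> fresh
Step 7: SEND seq=202 -> fresh

Answer: 5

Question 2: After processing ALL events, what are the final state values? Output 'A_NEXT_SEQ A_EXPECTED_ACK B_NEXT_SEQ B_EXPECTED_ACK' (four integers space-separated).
Answer: 256 7290 7290 256

Derivation:
After event 0: A_seq=0 A_ack=7133 B_seq=7133 B_ack=0
After event 1: A_seq=0 A_ack=7133 B_seq=7133 B_ack=0
After event 2: A_seq=0 A_ack=7133 B_seq=7192 B_ack=0
After event 3: A_seq=0 A_ack=7133 B_seq=7290 B_ack=0
After event 4: A_seq=173 A_ack=7133 B_seq=7290 B_ack=173
After event 5: A_seq=173 A_ack=7290 B_seq=7290 B_ack=173
After event 6: A_seq=202 A_ack=7290 B_seq=7290 B_ack=202
After event 7: A_seq=256 A_ack=7290 B_seq=7290 B_ack=256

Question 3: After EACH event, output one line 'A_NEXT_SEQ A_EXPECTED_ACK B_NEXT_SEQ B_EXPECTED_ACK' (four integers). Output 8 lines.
0 7133 7133 0
0 7133 7133 0
0 7133 7192 0
0 7133 7290 0
173 7133 7290 173
173 7290 7290 173
202 7290 7290 202
256 7290 7290 256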